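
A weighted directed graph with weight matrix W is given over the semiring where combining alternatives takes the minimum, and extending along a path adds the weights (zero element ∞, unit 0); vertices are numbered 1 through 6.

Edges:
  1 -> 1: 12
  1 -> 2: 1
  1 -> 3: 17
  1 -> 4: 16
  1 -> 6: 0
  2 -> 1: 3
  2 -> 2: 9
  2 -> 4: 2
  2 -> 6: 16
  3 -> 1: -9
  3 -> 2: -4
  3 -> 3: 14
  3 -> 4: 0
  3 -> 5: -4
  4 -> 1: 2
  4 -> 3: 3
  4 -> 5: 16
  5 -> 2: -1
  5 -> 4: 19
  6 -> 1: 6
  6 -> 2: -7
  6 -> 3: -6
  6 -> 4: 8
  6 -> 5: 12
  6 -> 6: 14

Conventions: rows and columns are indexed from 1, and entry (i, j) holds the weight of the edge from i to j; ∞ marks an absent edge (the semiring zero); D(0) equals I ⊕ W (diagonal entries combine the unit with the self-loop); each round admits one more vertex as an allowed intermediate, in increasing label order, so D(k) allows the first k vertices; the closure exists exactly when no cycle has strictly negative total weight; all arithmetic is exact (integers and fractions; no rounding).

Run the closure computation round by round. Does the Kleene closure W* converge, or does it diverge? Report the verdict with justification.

D(0):
  [0, 1, 17, 16, ∞, 0]
  [3, 0, ∞, 2, ∞, 16]
  [-9, -4, 0, 0, -4, ∞]
  [2, ∞, 3, 0, 16, ∞]
  [∞, -1, ∞, 19, 0, ∞]
  [6, -7, -6, 8, 12, 0]
D(1):
  [0, 1, 17, 16, ∞, 0]
  [3, 0, 20, 2, ∞, 3]
  [-9, -8, 0, 0, -4, -9]
  [2, 3, 3, 0, 16, 2]
  [∞, -1, ∞, 19, 0, ∞]
  [6, -7, -6, 8, 12, 0]
Detection: at round 2, diagonal entry (6, 6) turns strictly negative.
Key observation: the cycle 6->2->1->6 has total weight (-7) + 3 + 0, which is strictly negative.
Answer: DIVERGES — negative cycle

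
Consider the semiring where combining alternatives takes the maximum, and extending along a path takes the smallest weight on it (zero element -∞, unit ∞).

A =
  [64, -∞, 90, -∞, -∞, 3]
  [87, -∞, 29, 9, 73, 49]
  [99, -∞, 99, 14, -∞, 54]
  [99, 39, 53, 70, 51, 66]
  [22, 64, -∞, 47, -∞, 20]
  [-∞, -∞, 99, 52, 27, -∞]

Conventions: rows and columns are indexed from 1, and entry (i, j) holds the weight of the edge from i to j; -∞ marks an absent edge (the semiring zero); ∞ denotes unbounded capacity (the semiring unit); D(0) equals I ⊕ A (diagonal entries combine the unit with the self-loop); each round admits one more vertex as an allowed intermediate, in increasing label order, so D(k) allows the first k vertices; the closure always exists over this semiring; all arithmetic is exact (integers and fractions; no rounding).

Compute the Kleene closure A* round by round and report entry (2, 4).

D(0):
  [∞, -∞, 90, -∞, -∞, 3]
  [87, ∞, 29, 9, 73, 49]
  [99, -∞, ∞, 14, -∞, 54]
  [99, 39, 53, ∞, 51, 66]
  [22, 64, -∞, 47, ∞, 20]
  [-∞, -∞, 99, 52, 27, ∞]
D(1):
  [∞, -∞, 90, -∞, -∞, 3]
  [87, ∞, 87, 9, 73, 49]
  [99, -∞, ∞, 14, -∞, 54]
  [99, 39, 90, ∞, 51, 66]
  [22, 64, 22, 47, ∞, 20]
  [-∞, -∞, 99, 52, 27, ∞]
D(2):
  [∞, -∞, 90, -∞, -∞, 3]
  [87, ∞, 87, 9, 73, 49]
  [99, -∞, ∞, 14, -∞, 54]
  [99, 39, 90, ∞, 51, 66]
  [64, 64, 64, 47, ∞, 49]
  [-∞, -∞, 99, 52, 27, ∞]
D(3):
  [∞, -∞, 90, 14, -∞, 54]
  [87, ∞, 87, 14, 73, 54]
  [99, -∞, ∞, 14, -∞, 54]
  [99, 39, 90, ∞, 51, 66]
  [64, 64, 64, 47, ∞, 54]
  [99, -∞, 99, 52, 27, ∞]
D(4):
  [∞, 14, 90, 14, 14, 54]
  [87, ∞, 87, 14, 73, 54]
  [99, 14, ∞, 14, 14, 54]
  [99, 39, 90, ∞, 51, 66]
  [64, 64, 64, 47, ∞, 54]
  [99, 39, 99, 52, 51, ∞]
D(5):
  [∞, 14, 90, 14, 14, 54]
  [87, ∞, 87, 47, 73, 54]
  [99, 14, ∞, 14, 14, 54]
  [99, 51, 90, ∞, 51, 66]
  [64, 64, 64, 47, ∞, 54]
  [99, 51, 99, 52, 51, ∞]
D(6):
  [∞, 51, 90, 52, 51, 54]
  [87, ∞, 87, 52, 73, 54]
  [99, 51, ∞, 52, 51, 54]
  [99, 51, 90, ∞, 51, 66]
  [64, 64, 64, 52, ∞, 54]
  [99, 51, 99, 52, 51, ∞]
Answer: A*[2][4] = 52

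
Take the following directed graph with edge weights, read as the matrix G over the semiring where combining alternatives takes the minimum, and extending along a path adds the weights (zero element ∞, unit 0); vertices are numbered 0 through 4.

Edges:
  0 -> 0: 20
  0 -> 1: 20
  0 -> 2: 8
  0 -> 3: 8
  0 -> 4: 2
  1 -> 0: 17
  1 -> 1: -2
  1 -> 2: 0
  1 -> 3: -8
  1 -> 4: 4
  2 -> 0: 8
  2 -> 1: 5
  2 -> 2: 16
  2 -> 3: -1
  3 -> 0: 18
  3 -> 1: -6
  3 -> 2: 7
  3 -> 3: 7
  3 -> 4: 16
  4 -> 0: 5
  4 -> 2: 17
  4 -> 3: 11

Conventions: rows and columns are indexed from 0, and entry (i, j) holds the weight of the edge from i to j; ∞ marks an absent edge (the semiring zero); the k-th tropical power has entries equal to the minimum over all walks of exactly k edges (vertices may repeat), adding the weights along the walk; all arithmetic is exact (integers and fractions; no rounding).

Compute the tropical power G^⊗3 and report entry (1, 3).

G^⊗2:
  [7, 2, 15, 7, 22]
  [8, -14, -2, -10, 2]
  [17, -7, 5, -3, 9]
  [11, -8, -6, -14, -2]
  [25, 5, 13, 13, 7]
G^⊗3:
  [19, 0, 2, -6, 6]
  [3, -16, -14, -22, -10]
  [10, -9, -7, -15, -3]
  [2, -20, -8, -16, -4]
  [12, 3, 5, -3, 9]
Key observation: the optimum is the walk 1->3->1->3, with weight (-8) + (-6) + (-8) = -22.
Optimal value attained by: walk 1->3->1->3.
Answer: (G^⊗3)[1][3] = -22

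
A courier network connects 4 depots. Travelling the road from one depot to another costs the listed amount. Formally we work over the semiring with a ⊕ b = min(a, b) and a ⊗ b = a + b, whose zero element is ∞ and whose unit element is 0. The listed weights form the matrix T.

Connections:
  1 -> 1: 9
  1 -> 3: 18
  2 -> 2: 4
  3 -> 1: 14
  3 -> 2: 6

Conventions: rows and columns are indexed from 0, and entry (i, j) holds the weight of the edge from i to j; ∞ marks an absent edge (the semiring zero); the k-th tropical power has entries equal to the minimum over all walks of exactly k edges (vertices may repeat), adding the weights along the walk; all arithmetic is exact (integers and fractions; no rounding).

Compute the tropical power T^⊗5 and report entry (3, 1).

T^⊗2:
  [∞, ∞, ∞, ∞]
  [∞, 18, 24, 27]
  [∞, ∞, 8, ∞]
  [∞, 23, 10, 32]
T^⊗3:
  [∞, ∞, ∞, ∞]
  [∞, 27, 28, 36]
  [∞, ∞, 12, ∞]
  [∞, 32, 14, 41]
T^⊗4:
  [∞, ∞, ∞, ∞]
  [∞, 36, 32, 45]
  [∞, ∞, 16, ∞]
  [∞, 41, 18, 50]
T^⊗5:
  [∞, ∞, ∞, ∞]
  [∞, 45, 36, 54]
  [∞, ∞, 20, ∞]
  [∞, 50, 22, 59]
Key observation: the optimum is the walk 3->1->1->1->1->1, with weight 14 + 9 + 9 + 9 + 9 = 50.
Optimal value attained by: walk 3->1->1->1->1->1.
Answer: (T^⊗5)[3][1] = 50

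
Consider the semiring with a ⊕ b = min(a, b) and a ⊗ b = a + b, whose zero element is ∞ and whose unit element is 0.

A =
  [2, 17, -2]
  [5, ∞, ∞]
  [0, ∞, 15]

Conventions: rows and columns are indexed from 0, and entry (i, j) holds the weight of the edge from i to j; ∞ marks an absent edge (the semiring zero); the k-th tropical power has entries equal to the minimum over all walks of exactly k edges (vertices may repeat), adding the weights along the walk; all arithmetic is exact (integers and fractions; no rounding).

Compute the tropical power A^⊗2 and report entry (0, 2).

A^⊗2:
  [-2, 19, 0]
  [7, 22, 3]
  [2, 17, -2]
Key observation: the optimum is the walk 0->0->2, with weight 2 + (-2) = 0.
Optimal value attained by: walk 0->0->2.
Answer: (A^⊗2)[0][2] = 0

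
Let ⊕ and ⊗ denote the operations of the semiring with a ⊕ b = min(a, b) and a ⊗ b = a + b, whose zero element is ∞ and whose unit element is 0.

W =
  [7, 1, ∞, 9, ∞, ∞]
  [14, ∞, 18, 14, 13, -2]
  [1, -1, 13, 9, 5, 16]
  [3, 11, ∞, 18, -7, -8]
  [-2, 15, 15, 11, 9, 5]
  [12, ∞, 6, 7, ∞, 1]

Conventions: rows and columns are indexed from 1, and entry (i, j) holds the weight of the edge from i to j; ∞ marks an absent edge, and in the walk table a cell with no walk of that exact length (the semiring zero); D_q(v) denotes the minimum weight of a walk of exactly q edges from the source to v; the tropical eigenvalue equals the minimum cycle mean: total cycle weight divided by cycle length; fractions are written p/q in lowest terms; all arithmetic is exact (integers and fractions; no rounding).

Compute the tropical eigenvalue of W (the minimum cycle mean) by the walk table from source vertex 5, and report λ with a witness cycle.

q=0: [∞, ∞, ∞, ∞, 0, ∞]
q=1: [-2, 15, 15, 11, 9, 5]
q=2: [5, -1, 11, 7, 4, 3]
q=3: [2, 6, 9, 10, 0, -3]
q=4: [-2, 3, 3, 4, 3, -2]
q=5: [1, -1, 4, 5, -3, -4]
q=6: [-5, 2, 2, 3, -2, -3]
Optimal cycle mean attained by: cycle 1->2->6->4->5->1, total 1 + (-2) + 7 + (-7) + (-2), length 5.
Answer: λ = -3/5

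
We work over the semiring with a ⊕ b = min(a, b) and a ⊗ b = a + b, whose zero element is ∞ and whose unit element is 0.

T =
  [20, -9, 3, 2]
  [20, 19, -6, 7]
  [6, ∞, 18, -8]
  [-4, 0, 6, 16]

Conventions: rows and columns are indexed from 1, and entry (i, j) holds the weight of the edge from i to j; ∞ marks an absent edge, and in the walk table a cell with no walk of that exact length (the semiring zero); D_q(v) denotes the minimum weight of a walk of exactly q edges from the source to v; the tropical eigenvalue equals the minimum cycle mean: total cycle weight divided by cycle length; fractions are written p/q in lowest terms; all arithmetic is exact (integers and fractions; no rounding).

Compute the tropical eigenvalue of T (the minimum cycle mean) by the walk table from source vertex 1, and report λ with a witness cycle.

q=0: [0, ∞, ∞, ∞]
q=1: [20, -9, 3, 2]
q=2: [-2, 2, -15, -5]
q=3: [-9, -11, -4, -23]
q=4: [-27, -23, -17, -12]
Optimal cycle mean attained by: cycle 1->2->3->4->1, total (-9) + (-6) + (-8) + (-4), length 4.
Answer: λ = -27/4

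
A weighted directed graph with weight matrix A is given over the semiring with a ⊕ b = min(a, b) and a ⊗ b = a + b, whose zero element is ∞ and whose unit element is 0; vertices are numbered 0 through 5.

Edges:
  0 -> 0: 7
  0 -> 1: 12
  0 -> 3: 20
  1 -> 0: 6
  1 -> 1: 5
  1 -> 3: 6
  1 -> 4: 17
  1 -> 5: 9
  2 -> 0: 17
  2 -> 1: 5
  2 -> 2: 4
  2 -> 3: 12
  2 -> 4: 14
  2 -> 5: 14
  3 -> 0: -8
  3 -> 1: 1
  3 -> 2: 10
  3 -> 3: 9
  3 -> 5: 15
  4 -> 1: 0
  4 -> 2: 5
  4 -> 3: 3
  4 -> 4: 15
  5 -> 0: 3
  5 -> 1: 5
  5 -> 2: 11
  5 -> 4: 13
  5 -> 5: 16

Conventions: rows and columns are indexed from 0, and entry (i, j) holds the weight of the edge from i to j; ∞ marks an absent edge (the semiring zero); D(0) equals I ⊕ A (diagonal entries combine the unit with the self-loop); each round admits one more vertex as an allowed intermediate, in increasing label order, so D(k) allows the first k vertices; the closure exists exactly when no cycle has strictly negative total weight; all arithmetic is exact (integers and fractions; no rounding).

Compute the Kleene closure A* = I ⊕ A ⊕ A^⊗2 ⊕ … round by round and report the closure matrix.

D(0):
  [0, 12, ∞, 20, ∞, ∞]
  [6, 0, ∞, 6, 17, 9]
  [17, 5, 0, 12, 14, 14]
  [-8, 1, 10, 0, ∞, 15]
  [∞, 0, 5, 3, 0, ∞]
  [3, 5, 11, ∞, 13, 0]
D(1):
  [0, 12, ∞, 20, ∞, ∞]
  [6, 0, ∞, 6, 17, 9]
  [17, 5, 0, 12, 14, 14]
  [-8, 1, 10, 0, ∞, 15]
  [∞, 0, 5, 3, 0, ∞]
  [3, 5, 11, 23, 13, 0]
D(2):
  [0, 12, ∞, 18, 29, 21]
  [6, 0, ∞, 6, 17, 9]
  [11, 5, 0, 11, 14, 14]
  [-8, 1, 10, 0, 18, 10]
  [6, 0, 5, 3, 0, 9]
  [3, 5, 11, 11, 13, 0]
D(3):
  [0, 12, ∞, 18, 29, 21]
  [6, 0, ∞, 6, 17, 9]
  [11, 5, 0, 11, 14, 14]
  [-8, 1, 10, 0, 18, 10]
  [6, 0, 5, 3, 0, 9]
  [3, 5, 11, 11, 13, 0]
D(4):
  [0, 12, 28, 18, 29, 21]
  [-2, 0, 16, 6, 17, 9]
  [3, 5, 0, 11, 14, 14]
  [-8, 1, 10, 0, 18, 10]
  [-5, 0, 5, 3, 0, 9]
  [3, 5, 11, 11, 13, 0]
D(5):
  [0, 12, 28, 18, 29, 21]
  [-2, 0, 16, 6, 17, 9]
  [3, 5, 0, 11, 14, 14]
  [-8, 1, 10, 0, 18, 10]
  [-5, 0, 5, 3, 0, 9]
  [3, 5, 11, 11, 13, 0]
D(6):
  [0, 12, 28, 18, 29, 21]
  [-2, 0, 16, 6, 17, 9]
  [3, 5, 0, 11, 14, 14]
  [-8, 1, 10, 0, 18, 10]
  [-5, 0, 5, 3, 0, 9]
  [3, 5, 11, 11, 13, 0]
Answer: A* = [[0, 12, 28, 18, 29, 21], [-2, 0, 16, 6, 17, 9], [3, 5, 0, 11, 14, 14], [-8, 1, 10, 0, 18, 10], [-5, 0, 5, 3, 0, 9], [3, 5, 11, 11, 13, 0]]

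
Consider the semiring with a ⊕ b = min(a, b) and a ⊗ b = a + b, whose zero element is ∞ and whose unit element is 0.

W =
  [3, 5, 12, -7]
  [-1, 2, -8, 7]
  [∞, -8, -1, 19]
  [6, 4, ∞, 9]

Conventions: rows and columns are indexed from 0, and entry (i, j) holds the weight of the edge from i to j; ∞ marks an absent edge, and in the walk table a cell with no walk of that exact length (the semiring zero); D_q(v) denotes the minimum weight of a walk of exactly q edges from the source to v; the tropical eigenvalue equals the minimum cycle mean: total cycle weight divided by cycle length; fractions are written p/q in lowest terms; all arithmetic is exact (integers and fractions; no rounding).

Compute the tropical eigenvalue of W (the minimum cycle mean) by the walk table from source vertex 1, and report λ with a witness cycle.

q=0: [∞, 0, ∞, ∞]
q=1: [-1, 2, -8, 7]
q=2: [1, -16, -9, -8]
q=3: [-17, -17, -24, -9]
q=4: [-18, -32, -25, -24]
Optimal cycle mean attained by: cycle 1->2->1, total (-8) + (-8), length 2.
Answer: λ = -8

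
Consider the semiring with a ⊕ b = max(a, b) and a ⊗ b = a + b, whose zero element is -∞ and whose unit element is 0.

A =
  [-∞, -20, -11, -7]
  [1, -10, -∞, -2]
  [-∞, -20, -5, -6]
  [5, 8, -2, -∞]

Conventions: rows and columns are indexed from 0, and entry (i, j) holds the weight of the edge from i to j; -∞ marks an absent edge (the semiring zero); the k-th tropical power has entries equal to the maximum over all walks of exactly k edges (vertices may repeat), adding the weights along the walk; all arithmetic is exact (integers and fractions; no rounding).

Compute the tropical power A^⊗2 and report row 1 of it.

A^⊗2:
  [-2, 1, -9, -17]
  [3, 6, -4, -6]
  [-1, 2, -8, -11]
  [9, -2, -6, 6]
Answer: row 1 of A^⊗2 = [3, 6, -4, -6]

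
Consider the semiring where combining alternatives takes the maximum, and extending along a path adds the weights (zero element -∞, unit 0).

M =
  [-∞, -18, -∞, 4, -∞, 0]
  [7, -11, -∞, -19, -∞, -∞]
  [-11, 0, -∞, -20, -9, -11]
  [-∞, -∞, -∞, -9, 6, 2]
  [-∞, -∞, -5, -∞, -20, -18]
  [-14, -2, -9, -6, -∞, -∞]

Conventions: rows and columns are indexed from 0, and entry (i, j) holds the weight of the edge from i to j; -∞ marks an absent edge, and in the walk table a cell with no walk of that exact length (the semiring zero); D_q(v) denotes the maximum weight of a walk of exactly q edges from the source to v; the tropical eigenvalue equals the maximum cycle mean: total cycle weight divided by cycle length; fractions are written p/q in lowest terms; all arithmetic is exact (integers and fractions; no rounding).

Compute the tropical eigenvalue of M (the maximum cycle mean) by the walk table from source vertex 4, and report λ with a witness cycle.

q=0: [-∞, -∞, -∞, -∞, 0, -∞]
q=1: [-∞, -∞, -5, -∞, -20, -18]
q=2: [-16, -5, -25, -24, -14, -16]
q=3: [2, -16, -19, -12, -18, -16]
q=4: [-9, -16, -23, 6, -6, 2]
q=5: [-9, 0, -7, -3, 12, 8]
q=6: [7, 6, 7, 2, 3, -1]
Optimal cycle mean attained by: cycle 0->3->5->1->0, total 4 + 2 + (-2) + 7, length 4.
Answer: λ = 11/4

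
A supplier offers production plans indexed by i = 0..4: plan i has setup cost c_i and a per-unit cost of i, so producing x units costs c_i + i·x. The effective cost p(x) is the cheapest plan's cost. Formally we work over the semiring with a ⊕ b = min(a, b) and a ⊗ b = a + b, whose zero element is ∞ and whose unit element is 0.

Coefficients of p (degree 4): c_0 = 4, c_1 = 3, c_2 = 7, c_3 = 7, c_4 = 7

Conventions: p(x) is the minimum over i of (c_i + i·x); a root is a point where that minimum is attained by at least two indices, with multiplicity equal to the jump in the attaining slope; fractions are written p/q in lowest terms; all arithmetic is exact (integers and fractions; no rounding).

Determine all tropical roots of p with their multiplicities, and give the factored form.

hull edge (i=0, c=4) to (i=1, c=3): slope -1, span 1
hull edge (i=1, c=3) to (i=4, c=7): slope 4/3, span 3
Factored form: p(x) = 7 ⊗ (x ⊕ (-4/3)) ⊗ (x ⊕ (-4/3)) ⊗ (x ⊕ (-4/3)) ⊗ (x ⊕ 1)
Answer: roots = -4/3 (mult 3), 1 (mult 1)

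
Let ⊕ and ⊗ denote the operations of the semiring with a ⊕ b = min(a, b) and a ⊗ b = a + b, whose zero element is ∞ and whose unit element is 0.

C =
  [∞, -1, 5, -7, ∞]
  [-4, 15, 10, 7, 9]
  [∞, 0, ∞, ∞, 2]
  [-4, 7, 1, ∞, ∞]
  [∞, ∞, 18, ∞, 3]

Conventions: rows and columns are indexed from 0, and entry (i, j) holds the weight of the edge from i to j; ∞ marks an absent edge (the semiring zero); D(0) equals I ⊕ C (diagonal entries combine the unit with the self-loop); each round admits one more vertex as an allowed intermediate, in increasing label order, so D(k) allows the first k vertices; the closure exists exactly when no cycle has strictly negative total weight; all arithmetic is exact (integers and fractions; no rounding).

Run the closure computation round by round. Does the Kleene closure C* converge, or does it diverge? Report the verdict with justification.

D(0):
  [0, -1, 5, -7, ∞]
  [-4, 0, 10, 7, 9]
  [∞, 0, 0, ∞, 2]
  [-4, 7, 1, 0, ∞]
  [∞, ∞, 18, ∞, 0]
Detection: at round 1, diagonal entry (1, 1) turns strictly negative.
Key observation: the cycle 1->0->1 has total weight (-4) + (-1), which is strictly negative.
Answer: DIVERGES — negative cycle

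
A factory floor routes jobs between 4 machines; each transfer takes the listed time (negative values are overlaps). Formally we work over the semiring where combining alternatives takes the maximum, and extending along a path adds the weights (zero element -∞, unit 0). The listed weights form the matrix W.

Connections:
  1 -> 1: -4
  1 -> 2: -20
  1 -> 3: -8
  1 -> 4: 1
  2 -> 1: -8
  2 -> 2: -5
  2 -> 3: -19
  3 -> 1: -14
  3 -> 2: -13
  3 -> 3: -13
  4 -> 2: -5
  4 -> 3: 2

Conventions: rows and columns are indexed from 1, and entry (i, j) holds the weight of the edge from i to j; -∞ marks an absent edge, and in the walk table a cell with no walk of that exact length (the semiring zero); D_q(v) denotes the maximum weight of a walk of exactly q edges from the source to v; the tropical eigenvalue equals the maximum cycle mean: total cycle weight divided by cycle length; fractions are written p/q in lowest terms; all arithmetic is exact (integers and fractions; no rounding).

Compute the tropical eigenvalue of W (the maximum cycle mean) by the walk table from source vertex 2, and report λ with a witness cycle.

q=0: [-∞, 0, -∞, -∞]
q=1: [-8, -5, -19, -∞]
q=2: [-12, -10, -16, -7]
q=3: [-16, -12, -5, -11]
q=4: [-19, -16, -9, -15]
Optimal cycle mean attained by: cycle 1->4->3->1, total 1 + 2 + (-14), length 3.
Answer: λ = -11/3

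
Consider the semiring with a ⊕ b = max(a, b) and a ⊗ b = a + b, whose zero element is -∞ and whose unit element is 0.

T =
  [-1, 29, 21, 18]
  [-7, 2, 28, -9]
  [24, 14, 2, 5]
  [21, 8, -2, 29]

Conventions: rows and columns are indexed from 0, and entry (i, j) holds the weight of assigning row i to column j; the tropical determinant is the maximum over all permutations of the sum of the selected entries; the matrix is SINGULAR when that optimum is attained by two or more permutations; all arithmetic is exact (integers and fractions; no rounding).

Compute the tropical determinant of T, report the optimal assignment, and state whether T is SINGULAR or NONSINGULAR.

σ = (0, 1, 2, 3): (-1) + 2 + 2 + 29 = 32
σ = (0, 1, 3, 2): (-1) + 2 + 5 + (-2) = 4
σ = (0, 2, 1, 3): (-1) + 28 + 14 + 29 = 70
σ = (0, 2, 3, 1): (-1) + 28 + 5 + 8 = 40
σ = (0, 3, 1, 2): (-1) + (-9) + 14 + (-2) = 2
σ = (0, 3, 2, 1): (-1) + (-9) + 2 + 8 = 0
σ = (1, 0, 2, 3): 29 + (-7) + 2 + 29 = 53
σ = (1, 0, 3, 2): 29 + (-7) + 5 + (-2) = 25
σ = (1, 2, 0, 3): 29 + 28 + 24 + 29 = 110
σ = (1, 2, 3, 0): 29 + 28 + 5 + 21 = 83
σ = (1, 3, 0, 2): 29 + (-9) + 24 + (-2) = 42
σ = (1, 3, 2, 0): 29 + (-9) + 2 + 21 = 43
σ = (2, 0, 1, 3): 21 + (-7) + 14 + 29 = 57
σ = (2, 0, 3, 1): 21 + (-7) + 5 + 8 = 27
σ = (2, 1, 0, 3): 21 + 2 + 24 + 29 = 76
σ = (2, 1, 3, 0): 21 + 2 + 5 + 21 = 49
σ = (2, 3, 0, 1): 21 + (-9) + 24 + 8 = 44
σ = (2, 3, 1, 0): 21 + (-9) + 14 + 21 = 47
σ = (3, 0, 1, 2): 18 + (-7) + 14 + (-2) = 23
σ = (3, 0, 2, 1): 18 + (-7) + 2 + 8 = 21
σ = (3, 1, 0, 2): 18 + 2 + 24 + (-2) = 42
σ = (3, 1, 2, 0): 18 + 2 + 2 + 21 = 43
σ = (3, 2, 0, 1): 18 + 28 + 24 + 8 = 78
σ = (3, 2, 1, 0): 18 + 28 + 14 + 21 = 81
Optimal value attained by: σ = (1, 2, 0, 3).
Answer: det⊕(T) = 110; verdict: NONSINGULAR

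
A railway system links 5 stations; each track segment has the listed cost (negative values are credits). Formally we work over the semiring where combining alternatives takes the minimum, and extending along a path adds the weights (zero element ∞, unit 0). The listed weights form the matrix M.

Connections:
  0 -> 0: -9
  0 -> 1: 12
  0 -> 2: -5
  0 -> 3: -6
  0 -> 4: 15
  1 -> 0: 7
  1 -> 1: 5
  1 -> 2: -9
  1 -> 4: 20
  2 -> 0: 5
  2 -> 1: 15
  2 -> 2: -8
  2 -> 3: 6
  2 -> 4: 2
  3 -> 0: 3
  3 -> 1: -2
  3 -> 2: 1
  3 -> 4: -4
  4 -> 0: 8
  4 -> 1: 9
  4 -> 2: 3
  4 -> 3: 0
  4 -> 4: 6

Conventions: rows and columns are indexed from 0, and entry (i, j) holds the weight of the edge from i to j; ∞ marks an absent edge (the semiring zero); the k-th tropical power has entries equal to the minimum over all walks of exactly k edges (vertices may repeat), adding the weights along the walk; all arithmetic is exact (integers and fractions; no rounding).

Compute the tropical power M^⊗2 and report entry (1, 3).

M^⊗2:
  [-18, -8, -14, -15, -10]
  [-4, 6, -17, -3, -7]
  [-4, 4, -16, -2, -6]
  [-6, 3, -11, -4, 2]
  [-1, -2, -5, 2, -4]
Key observation: the optimum is the walk 1->2->3, with weight (-9) + 6 = -3.
Optimal value attained by: walk 1->2->3.
Answer: (M^⊗2)[1][3] = -3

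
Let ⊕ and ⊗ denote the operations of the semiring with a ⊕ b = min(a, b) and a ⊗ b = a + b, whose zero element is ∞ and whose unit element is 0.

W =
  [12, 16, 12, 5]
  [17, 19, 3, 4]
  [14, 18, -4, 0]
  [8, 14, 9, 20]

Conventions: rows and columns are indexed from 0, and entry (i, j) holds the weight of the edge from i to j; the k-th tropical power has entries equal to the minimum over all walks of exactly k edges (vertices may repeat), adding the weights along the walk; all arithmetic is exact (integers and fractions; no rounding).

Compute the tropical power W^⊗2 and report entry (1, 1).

W^⊗2:
  [13, 19, 8, 12]
  [12, 18, -1, 3]
  [8, 14, -8, -4]
  [20, 24, 5, 9]
Key observation: the optimum is the walk 1->3->1, with weight 4 + 14 = 18.
Optimal value attained by: walk 1->3->1.
Answer: (W^⊗2)[1][1] = 18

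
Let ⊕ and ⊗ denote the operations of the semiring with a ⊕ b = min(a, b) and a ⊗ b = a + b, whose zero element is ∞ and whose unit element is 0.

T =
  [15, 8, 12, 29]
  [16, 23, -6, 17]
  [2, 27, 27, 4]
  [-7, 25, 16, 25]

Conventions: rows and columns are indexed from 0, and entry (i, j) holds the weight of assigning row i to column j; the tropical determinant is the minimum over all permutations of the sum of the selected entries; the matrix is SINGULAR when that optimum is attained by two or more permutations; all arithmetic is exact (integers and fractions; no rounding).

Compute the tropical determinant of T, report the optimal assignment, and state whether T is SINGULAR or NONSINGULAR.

σ = (0, 1, 2, 3): 15 + 23 + 27 + 25 = 90
σ = (0, 1, 3, 2): 15 + 23 + 4 + 16 = 58
σ = (0, 2, 1, 3): 15 + (-6) + 27 + 25 = 61
σ = (0, 2, 3, 1): 15 + (-6) + 4 + 25 = 38
σ = (0, 3, 1, 2): 15 + 17 + 27 + 16 = 75
σ = (0, 3, 2, 1): 15 + 17 + 27 + 25 = 84
σ = (1, 0, 2, 3): 8 + 16 + 27 + 25 = 76
σ = (1, 0, 3, 2): 8 + 16 + 4 + 16 = 44
σ = (1, 2, 0, 3): 8 + (-6) + 2 + 25 = 29
σ = (1, 2, 3, 0): 8 + (-6) + 4 + (-7) = -1
σ = (1, 3, 0, 2): 8 + 17 + 2 + 16 = 43
σ = (1, 3, 2, 0): 8 + 17 + 27 + (-7) = 45
σ = (2, 0, 1, 3): 12 + 16 + 27 + 25 = 80
σ = (2, 0, 3, 1): 12 + 16 + 4 + 25 = 57
σ = (2, 1, 0, 3): 12 + 23 + 2 + 25 = 62
σ = (2, 1, 3, 0): 12 + 23 + 4 + (-7) = 32
σ = (2, 3, 0, 1): 12 + 17 + 2 + 25 = 56
σ = (2, 3, 1, 0): 12 + 17 + 27 + (-7) = 49
σ = (3, 0, 1, 2): 29 + 16 + 27 + 16 = 88
σ = (3, 0, 2, 1): 29 + 16 + 27 + 25 = 97
σ = (3, 1, 0, 2): 29 + 23 + 2 + 16 = 70
σ = (3, 1, 2, 0): 29 + 23 + 27 + (-7) = 72
σ = (3, 2, 0, 1): 29 + (-6) + 2 + 25 = 50
σ = (3, 2, 1, 0): 29 + (-6) + 27 + (-7) = 43
Optimal value attained by: σ = (1, 2, 3, 0).
Answer: det⊕(T) = -1; verdict: NONSINGULAR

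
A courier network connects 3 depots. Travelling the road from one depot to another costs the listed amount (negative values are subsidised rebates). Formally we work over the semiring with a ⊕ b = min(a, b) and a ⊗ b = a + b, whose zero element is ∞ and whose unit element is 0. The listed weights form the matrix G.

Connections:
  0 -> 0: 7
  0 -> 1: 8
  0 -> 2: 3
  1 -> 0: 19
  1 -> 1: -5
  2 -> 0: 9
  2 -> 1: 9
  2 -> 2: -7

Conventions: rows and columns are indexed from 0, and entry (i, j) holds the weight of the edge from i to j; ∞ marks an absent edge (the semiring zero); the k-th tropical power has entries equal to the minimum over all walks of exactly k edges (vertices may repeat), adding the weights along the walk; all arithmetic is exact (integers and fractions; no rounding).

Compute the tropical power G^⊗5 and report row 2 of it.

G^⊗2:
  [12, 3, -4]
  [14, -10, 22]
  [2, 2, -14]
G^⊗3:
  [5, -2, -11]
  [9, -15, 15]
  [-5, -5, -21]
G^⊗4:
  [-2, -7, -18]
  [4, -20, 8]
  [-12, -12, -28]
G^⊗5:
  [-9, -12, -25]
  [-1, -25, 1]
  [-19, -19, -35]
Answer: row 2 of G^⊗5 = [-19, -19, -35]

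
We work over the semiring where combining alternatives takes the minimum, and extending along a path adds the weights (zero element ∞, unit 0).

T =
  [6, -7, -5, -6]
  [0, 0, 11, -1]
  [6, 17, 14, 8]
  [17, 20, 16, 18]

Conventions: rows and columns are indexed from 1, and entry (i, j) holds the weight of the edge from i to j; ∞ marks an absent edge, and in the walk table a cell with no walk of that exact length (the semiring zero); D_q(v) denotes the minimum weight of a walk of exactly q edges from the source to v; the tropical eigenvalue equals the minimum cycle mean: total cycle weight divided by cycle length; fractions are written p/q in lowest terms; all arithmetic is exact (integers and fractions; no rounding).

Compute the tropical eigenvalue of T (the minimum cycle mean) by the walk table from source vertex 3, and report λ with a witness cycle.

q=0: [∞, ∞, 0, ∞]
q=1: [6, 17, 14, 8]
q=2: [12, -1, 1, 0]
q=3: [-1, -1, 7, -2]
q=4: [-1, -8, -6, -7]
Optimal cycle mean attained by: cycle 1->2->1, total (-7) + 0, length 2.
Answer: λ = -7/2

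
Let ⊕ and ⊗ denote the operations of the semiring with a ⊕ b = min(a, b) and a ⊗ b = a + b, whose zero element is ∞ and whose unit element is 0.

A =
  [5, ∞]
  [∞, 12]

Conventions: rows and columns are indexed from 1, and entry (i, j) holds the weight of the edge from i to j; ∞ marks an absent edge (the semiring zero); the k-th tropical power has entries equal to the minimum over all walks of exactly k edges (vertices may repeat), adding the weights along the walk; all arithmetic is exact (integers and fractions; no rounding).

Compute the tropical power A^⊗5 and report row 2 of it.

A^⊗2:
  [10, ∞]
  [∞, 24]
A^⊗3:
  [15, ∞]
  [∞, 36]
A^⊗4:
  [20, ∞]
  [∞, 48]
A^⊗5:
  [25, ∞]
  [∞, 60]
Answer: row 2 of A^⊗5 = [∞, 60]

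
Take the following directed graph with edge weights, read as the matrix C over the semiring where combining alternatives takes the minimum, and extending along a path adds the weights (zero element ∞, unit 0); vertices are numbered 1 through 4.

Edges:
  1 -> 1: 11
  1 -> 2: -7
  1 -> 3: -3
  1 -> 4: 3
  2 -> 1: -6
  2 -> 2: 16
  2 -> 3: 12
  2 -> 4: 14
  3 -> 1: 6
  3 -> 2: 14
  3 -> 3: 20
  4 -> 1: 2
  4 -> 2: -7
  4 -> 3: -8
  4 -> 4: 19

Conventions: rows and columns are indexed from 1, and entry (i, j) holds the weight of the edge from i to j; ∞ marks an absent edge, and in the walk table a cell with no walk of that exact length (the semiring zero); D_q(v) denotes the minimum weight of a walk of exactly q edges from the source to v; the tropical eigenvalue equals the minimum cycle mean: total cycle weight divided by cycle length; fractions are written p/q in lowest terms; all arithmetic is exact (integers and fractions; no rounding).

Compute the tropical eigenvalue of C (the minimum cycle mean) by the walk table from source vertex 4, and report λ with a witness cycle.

q=0: [∞, ∞, ∞, 0]
q=1: [2, -7, -8, 19]
q=2: [-13, -5, -1, 5]
q=3: [-11, -20, -16, -10]
q=4: [-26, -18, -18, -8]
Optimal cycle mean attained by: cycle 1->2->1, total (-7) + (-6), length 2.
Answer: λ = -13/2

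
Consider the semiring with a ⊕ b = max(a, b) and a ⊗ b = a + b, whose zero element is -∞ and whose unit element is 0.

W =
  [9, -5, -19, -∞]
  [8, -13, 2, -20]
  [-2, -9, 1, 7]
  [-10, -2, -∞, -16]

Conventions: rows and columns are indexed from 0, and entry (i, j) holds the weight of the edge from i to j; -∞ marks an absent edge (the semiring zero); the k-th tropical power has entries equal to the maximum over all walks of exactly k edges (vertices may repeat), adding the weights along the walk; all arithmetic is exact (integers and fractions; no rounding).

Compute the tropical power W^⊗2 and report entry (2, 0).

W^⊗2:
  [18, 4, -3, -12]
  [17, 3, 3, 9]
  [7, 5, 2, 8]
  [6, -15, 0, -22]
Key observation: the optimum is the walk 2->0->0, with weight (-2) + 9 = 7.
Optimal value attained by: walk 2->0->0.
Answer: (W^⊗2)[2][0] = 7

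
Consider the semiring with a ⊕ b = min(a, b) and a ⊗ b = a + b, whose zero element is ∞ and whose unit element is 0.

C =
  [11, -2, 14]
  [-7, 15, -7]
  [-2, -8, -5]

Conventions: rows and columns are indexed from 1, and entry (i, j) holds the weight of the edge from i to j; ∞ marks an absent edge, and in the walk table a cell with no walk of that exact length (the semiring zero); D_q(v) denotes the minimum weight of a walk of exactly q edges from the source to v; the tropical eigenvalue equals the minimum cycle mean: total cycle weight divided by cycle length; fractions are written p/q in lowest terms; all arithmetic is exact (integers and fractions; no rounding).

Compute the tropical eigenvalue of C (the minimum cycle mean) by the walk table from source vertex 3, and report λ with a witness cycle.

q=0: [∞, ∞, 0]
q=1: [-2, -8, -5]
q=2: [-15, -13, -15]
q=3: [-20, -23, -20]
Optimal cycle mean attained by: cycle 2->3->2, total (-7) + (-8), length 2.
Answer: λ = -15/2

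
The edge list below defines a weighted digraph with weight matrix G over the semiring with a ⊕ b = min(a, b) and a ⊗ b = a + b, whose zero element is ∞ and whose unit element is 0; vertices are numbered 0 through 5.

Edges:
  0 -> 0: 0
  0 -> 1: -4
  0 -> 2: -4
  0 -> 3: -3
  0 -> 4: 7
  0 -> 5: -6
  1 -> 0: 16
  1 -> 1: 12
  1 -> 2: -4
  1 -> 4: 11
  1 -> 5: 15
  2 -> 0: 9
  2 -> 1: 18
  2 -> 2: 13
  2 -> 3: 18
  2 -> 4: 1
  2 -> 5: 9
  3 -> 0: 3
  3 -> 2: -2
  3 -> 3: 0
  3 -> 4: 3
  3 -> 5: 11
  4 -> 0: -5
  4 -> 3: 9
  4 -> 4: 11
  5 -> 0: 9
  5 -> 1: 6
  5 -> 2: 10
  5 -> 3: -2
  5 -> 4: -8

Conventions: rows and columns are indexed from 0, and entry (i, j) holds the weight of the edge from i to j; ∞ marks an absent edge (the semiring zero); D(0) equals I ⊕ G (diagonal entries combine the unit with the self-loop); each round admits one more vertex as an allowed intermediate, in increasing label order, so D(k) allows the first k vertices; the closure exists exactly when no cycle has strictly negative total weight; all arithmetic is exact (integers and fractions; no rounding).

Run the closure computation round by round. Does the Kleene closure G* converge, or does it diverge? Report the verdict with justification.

D(0):
  [0, -4, -4, -3, 7, -6]
  [16, 0, -4, ∞, 11, 15]
  [9, 18, 0, 18, 1, 9]
  [3, ∞, -2, 0, 3, 11]
  [-5, ∞, ∞, 9, 0, ∞]
  [9, 6, 10, -2, -8, 0]
D(1):
  [0, -4, -4, -3, 7, -6]
  [16, 0, -4, 13, 11, 10]
  [9, 5, 0, 6, 1, 3]
  [3, -1, -2, 0, 3, -3]
  [-5, -9, -9, -8, 0, -11]
  [9, 5, 5, -2, -8, 0]
D(2):
  [0, -4, -8, -3, 7, -6]
  [16, 0, -4, 13, 11, 10]
  [9, 5, 0, 6, 1, 3]
  [3, -1, -5, 0, 3, -3]
  [-5, -9, -13, -8, 0, -11]
  [9, 5, 1, -2, -8, 0]
Detection: at round 3, diagonal entry (4, 4) turns strictly negative.
Key observation: the cycle 4->0->1->2->4 has total weight (-5) + (-4) + (-4) + 1, which is strictly negative.
Answer: DIVERGES — negative cycle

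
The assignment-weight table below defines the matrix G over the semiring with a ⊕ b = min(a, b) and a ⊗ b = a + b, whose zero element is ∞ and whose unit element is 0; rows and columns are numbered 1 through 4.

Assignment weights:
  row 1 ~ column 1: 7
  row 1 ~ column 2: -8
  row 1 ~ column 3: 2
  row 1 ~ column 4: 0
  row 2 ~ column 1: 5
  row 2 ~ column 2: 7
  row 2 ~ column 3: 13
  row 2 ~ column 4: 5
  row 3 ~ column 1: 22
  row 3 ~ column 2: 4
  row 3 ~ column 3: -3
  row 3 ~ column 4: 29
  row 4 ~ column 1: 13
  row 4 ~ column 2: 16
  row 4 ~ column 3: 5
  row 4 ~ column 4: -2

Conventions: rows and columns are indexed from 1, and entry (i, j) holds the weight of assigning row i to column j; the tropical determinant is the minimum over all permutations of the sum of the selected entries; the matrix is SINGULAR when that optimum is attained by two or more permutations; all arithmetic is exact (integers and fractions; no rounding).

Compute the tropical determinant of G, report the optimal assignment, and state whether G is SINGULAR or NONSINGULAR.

σ = (1, 2, 3, 4): 7 + 7 + (-3) + (-2) = 9
σ = (1, 2, 4, 3): 7 + 7 + 29 + 5 = 48
σ = (1, 3, 2, 4): 7 + 13 + 4 + (-2) = 22
σ = (1, 3, 4, 2): 7 + 13 + 29 + 16 = 65
σ = (1, 4, 2, 3): 7 + 5 + 4 + 5 = 21
σ = (1, 4, 3, 2): 7 + 5 + (-3) + 16 = 25
σ = (2, 1, 3, 4): (-8) + 5 + (-3) + (-2) = -8
σ = (2, 1, 4, 3): (-8) + 5 + 29 + 5 = 31
σ = (2, 3, 1, 4): (-8) + 13 + 22 + (-2) = 25
σ = (2, 3, 4, 1): (-8) + 13 + 29 + 13 = 47
σ = (2, 4, 1, 3): (-8) + 5 + 22 + 5 = 24
σ = (2, 4, 3, 1): (-8) + 5 + (-3) + 13 = 7
σ = (3, 1, 2, 4): 2 + 5 + 4 + (-2) = 9
σ = (3, 1, 4, 2): 2 + 5 + 29 + 16 = 52
σ = (3, 2, 1, 4): 2 + 7 + 22 + (-2) = 29
σ = (3, 2, 4, 1): 2 + 7 + 29 + 13 = 51
σ = (3, 4, 1, 2): 2 + 5 + 22 + 16 = 45
σ = (3, 4, 2, 1): 2 + 5 + 4 + 13 = 24
σ = (4, 1, 2, 3): 0 + 5 + 4 + 5 = 14
σ = (4, 1, 3, 2): 0 + 5 + (-3) + 16 = 18
σ = (4, 2, 1, 3): 0 + 7 + 22 + 5 = 34
σ = (4, 2, 3, 1): 0 + 7 + (-3) + 13 = 17
σ = (4, 3, 1, 2): 0 + 13 + 22 + 16 = 51
σ = (4, 3, 2, 1): 0 + 13 + 4 + 13 = 30
Optimal value attained by: σ = (2, 1, 3, 4).
Answer: det⊕(G) = -8; verdict: NONSINGULAR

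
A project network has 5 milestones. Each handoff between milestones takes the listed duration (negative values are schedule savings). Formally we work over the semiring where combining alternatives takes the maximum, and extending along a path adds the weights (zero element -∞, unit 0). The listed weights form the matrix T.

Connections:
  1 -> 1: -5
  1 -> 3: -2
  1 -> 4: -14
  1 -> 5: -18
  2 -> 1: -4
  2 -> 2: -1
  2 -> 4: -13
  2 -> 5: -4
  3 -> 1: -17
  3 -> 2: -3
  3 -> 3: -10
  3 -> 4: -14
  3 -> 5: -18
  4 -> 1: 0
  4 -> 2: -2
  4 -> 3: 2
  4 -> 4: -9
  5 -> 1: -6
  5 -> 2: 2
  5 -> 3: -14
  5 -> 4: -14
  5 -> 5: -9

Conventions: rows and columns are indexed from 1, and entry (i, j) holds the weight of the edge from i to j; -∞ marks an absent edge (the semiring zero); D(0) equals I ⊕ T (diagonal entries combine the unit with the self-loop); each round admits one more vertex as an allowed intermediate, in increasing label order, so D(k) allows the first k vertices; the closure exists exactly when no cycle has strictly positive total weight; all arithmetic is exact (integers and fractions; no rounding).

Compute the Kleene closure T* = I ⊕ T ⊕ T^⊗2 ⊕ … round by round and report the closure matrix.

D(0):
  [0, -∞, -2, -14, -18]
  [-4, 0, -∞, -13, -4]
  [-17, -3, 0, -14, -18]
  [0, -2, 2, 0, -∞]
  [-6, 2, -14, -14, 0]
D(1):
  [0, -∞, -2, -14, -18]
  [-4, 0, -6, -13, -4]
  [-17, -3, 0, -14, -18]
  [0, -2, 2, 0, -18]
  [-6, 2, -8, -14, 0]
D(2):
  [0, -∞, -2, -14, -18]
  [-4, 0, -6, -13, -4]
  [-7, -3, 0, -14, -7]
  [0, -2, 2, 0, -6]
  [-2, 2, -4, -11, 0]
D(3):
  [0, -5, -2, -14, -9]
  [-4, 0, -6, -13, -4]
  [-7, -3, 0, -14, -7]
  [0, -1, 2, 0, -5]
  [-2, 2, -4, -11, 0]
D(4):
  [0, -5, -2, -14, -9]
  [-4, 0, -6, -13, -4]
  [-7, -3, 0, -14, -7]
  [0, -1, 2, 0, -5]
  [-2, 2, -4, -11, 0]
D(5):
  [0, -5, -2, -14, -9]
  [-4, 0, -6, -13, -4]
  [-7, -3, 0, -14, -7]
  [0, -1, 2, 0, -5]
  [-2, 2, -4, -11, 0]
Answer: T* = [[0, -5, -2, -14, -9], [-4, 0, -6, -13, -4], [-7, -3, 0, -14, -7], [0, -1, 2, 0, -5], [-2, 2, -4, -11, 0]]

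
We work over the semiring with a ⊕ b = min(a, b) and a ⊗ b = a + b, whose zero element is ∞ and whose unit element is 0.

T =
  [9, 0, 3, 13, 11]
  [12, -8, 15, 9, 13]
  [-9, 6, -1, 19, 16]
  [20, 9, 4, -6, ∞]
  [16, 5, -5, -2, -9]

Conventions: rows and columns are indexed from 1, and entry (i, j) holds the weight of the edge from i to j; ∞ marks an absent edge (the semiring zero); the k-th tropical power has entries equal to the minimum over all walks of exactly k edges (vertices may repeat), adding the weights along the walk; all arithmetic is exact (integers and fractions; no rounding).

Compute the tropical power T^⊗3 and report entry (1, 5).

T^⊗2:
  [-6, -8, 2, 7, 2]
  [4, -16, 7, 1, 4]
  [-10, -9, -6, 4, 2]
  [-5, 1, -2, -12, 20]
  [-14, -4, -14, -11, -18]
T^⊗3:
  [-7, -16, -3, 0, -7]
  [-4, -24, -1, -7, -5]
  [-15, -17, -7, -2, -7]
  [-11, -7, -8, -18, 6]
  [-23, -14, -23, -20, -27]
Key observation: the optimum is the walk 1->5->5->5, with weight 11 + (-9) + (-9) = -7.
Optimal value attained by: walk 1->5->5->5.
Answer: (T^⊗3)[1][5] = -7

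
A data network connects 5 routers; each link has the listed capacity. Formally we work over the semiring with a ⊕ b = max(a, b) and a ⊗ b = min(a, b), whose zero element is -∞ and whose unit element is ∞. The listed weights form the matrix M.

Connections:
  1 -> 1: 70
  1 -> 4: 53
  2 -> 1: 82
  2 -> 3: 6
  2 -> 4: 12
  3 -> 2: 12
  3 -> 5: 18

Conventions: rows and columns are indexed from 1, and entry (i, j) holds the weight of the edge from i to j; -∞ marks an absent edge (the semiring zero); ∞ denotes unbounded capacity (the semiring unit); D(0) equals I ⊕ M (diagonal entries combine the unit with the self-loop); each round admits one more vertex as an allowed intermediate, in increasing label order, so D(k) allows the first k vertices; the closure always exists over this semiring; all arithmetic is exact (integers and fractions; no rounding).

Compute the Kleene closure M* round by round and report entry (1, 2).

D(0):
  [∞, -∞, -∞, 53, -∞]
  [82, ∞, 6, 12, -∞]
  [-∞, 12, ∞, -∞, 18]
  [-∞, -∞, -∞, ∞, -∞]
  [-∞, -∞, -∞, -∞, ∞]
D(1):
  [∞, -∞, -∞, 53, -∞]
  [82, ∞, 6, 53, -∞]
  [-∞, 12, ∞, -∞, 18]
  [-∞, -∞, -∞, ∞, -∞]
  [-∞, -∞, -∞, -∞, ∞]
D(2):
  [∞, -∞, -∞, 53, -∞]
  [82, ∞, 6, 53, -∞]
  [12, 12, ∞, 12, 18]
  [-∞, -∞, -∞, ∞, -∞]
  [-∞, -∞, -∞, -∞, ∞]
D(3):
  [∞, -∞, -∞, 53, -∞]
  [82, ∞, 6, 53, 6]
  [12, 12, ∞, 12, 18]
  [-∞, -∞, -∞, ∞, -∞]
  [-∞, -∞, -∞, -∞, ∞]
D(4):
  [∞, -∞, -∞, 53, -∞]
  [82, ∞, 6, 53, 6]
  [12, 12, ∞, 12, 18]
  [-∞, -∞, -∞, ∞, -∞]
  [-∞, -∞, -∞, -∞, ∞]
D(5):
  [∞, -∞, -∞, 53, -∞]
  [82, ∞, 6, 53, 6]
  [12, 12, ∞, 12, 18]
  [-∞, -∞, -∞, ∞, -∞]
  [-∞, -∞, -∞, -∞, ∞]
Answer: M*[1][2] = -∞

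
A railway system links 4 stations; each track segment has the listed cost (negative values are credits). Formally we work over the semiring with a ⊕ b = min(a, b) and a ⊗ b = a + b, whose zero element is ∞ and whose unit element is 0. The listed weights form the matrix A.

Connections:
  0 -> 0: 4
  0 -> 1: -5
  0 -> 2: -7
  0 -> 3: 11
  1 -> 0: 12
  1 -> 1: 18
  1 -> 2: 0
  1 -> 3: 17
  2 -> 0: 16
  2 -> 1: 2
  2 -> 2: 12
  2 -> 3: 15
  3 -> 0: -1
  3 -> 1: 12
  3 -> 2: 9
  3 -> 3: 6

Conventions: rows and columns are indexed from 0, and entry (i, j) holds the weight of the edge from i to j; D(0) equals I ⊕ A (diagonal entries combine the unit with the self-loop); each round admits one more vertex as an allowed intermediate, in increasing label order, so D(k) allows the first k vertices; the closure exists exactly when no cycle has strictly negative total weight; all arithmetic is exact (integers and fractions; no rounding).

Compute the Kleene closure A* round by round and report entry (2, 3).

D(0):
  [0, -5, -7, 11]
  [12, 0, 0, 17]
  [16, 2, 0, 15]
  [-1, 12, 9, 0]
D(1):
  [0, -5, -7, 11]
  [12, 0, 0, 17]
  [16, 2, 0, 15]
  [-1, -6, -8, 0]
D(2):
  [0, -5, -7, 11]
  [12, 0, 0, 17]
  [14, 2, 0, 15]
  [-1, -6, -8, 0]
D(3):
  [0, -5, -7, 8]
  [12, 0, 0, 15]
  [14, 2, 0, 15]
  [-1, -6, -8, 0]
D(4):
  [0, -5, -7, 8]
  [12, 0, 0, 15]
  [14, 2, 0, 15]
  [-1, -6, -8, 0]
Answer: A*[2][3] = 15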